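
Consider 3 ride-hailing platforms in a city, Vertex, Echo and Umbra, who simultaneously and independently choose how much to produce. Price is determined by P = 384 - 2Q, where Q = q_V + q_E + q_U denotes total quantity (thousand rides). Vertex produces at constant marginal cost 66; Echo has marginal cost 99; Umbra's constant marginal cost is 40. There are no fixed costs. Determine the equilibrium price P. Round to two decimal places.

147.25

Vertex's profit: π_V = (384 - 2Q)q_V - (66q_V). Setting ∂π_V/∂q_V = 0: 318 - 4q_V - 2(q_E + q_U) = 0.
Echo's first-order condition: 285 - 4q_E - 2(q_V + q_U) = 0.
Umbra's first-order condition: 344 - 4q_U - 2(q_V + q_E) = 0.
Summing all 3 equations gives 947 − 8Q = 0, hence Q = 947/8.
Back-substituting: q_V = (318 − 947/4)/2 = 325/8, q_E = (285 − 947/4)/2 = 193/8, q_U = (344 − 947/4)/2 = 429/8.
Total output Q = 947/8, so price P = 384 - 2·(947/8) = 589/4.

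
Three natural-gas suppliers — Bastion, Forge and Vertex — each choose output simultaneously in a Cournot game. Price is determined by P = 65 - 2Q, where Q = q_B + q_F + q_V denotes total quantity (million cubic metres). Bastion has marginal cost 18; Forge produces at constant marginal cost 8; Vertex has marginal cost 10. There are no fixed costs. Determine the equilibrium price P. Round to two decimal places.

25.25

Bastion's profit: π_B = (65 - 2Q)q_B - (18q_B). Setting ∂π_B/∂q_B = 0: 47 - 4q_B - 2(q_F + q_V) = 0.
Forge's first-order condition: 57 - 4q_F - 2(q_B + q_V) = 0.
Vertex's first-order condition: 55 - 4q_V - 2(q_B + q_F) = 0.
Adding the 3 first-order conditions: 159 − 8Q = 0, so Q = 159/8.
Back-substituting: q_B = (47 − 159/4)/2 = 29/8, q_F = (57 − 159/4)/2 = 69/8, q_V = (55 − 159/4)/2 = 61/8.
Total output Q = 159/8, so price P = 65 - 2·(159/8) = 101/4.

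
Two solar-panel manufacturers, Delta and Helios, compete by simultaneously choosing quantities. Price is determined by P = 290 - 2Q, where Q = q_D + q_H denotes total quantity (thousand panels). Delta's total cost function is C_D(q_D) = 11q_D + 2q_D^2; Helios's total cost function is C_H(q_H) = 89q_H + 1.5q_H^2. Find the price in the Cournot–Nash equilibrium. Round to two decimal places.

189.96

Delta's profit: π_D = (290 - 2Q)q_D - (11q_D + 2q_D²). Setting ∂π_D/∂q_D = 0: 279 - 8q_D - 2(q_H) = 0.
Helios's first-order condition: 201 - 7q_H - 2(q_D) = 0.
So q_D = (279 - 2q_H)/8 and q_H = (201 - 2q_D)/7.
Solving the pair: q_D = 1551/52, q_H = 525/26.
Total output Q = 50.0192, so price P = 290 - 2·50.0192 = 189.9615.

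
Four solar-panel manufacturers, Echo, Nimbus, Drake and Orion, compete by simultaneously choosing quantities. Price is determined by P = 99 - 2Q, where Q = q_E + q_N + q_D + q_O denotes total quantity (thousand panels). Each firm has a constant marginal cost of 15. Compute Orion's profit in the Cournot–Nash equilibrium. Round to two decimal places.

A representative firm's profit is π_i = q_i(99 - 2Q) - 15q_i.
Setting ∂π_i/∂q_i = 0 with rivals' quantities fixed: 84 - 4q_i - 2·Σ_{j≠i} q_j = 0.
By symmetry each firm produces the same amount; substituting Σ_{j≠i} q_j = 3q_i yields q_i = 84/10 = 42/5.
Price P = 99 - 2·(168/5) = 159/5.
Orion's profit: (159/5 - 15)·(42/5) = 141.1200.

141.12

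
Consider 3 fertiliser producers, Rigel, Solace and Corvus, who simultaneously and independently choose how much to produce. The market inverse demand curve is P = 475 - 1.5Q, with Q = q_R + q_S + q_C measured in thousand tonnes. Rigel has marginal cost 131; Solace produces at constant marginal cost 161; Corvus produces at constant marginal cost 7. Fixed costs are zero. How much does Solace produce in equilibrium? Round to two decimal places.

21.67

Rigel's profit: π_R = (475 - 1.5Q)q_R - (131q_R). Setting ∂π_R/∂q_R = 0: 344 - 3q_R - (3/2)(q_S + q_C) = 0.
Solace's profit: π_S = (475 - 1.5Q)q_S - (161q_S). Setting ∂π_S/∂q_S = 0: 314 - 3q_S - (3/2)(q_R + q_C) = 0.
Corvus's profit: π_C = (475 - 1.5Q)q_C - (7q_C). Setting ∂π_C/∂q_C = 0: 468 - 3q_C - (3/2)(q_R + q_S) = 0.
Adding the 3 first-order conditions: 1126 − 6Q = 0, so Q = 563/3.
Back-substituting: q_R = (344 − 563/2)/(3/2) = 125/3, q_S = (314 − 563/2)/(3/2) = 65/3, q_C = (468 − 563/2)/(3/2) = 373/3.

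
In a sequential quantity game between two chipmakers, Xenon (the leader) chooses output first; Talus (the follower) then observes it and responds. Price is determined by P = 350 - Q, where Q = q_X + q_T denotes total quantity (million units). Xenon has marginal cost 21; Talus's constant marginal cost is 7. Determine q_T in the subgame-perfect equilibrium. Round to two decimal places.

92.75

The follower Talus best-responds to any q_X: π_T = (350 - Q)q_T - 7q_T.
Setting the follower's marginal profit to zero, 343 - q_X - 2q_T = 0, i.e. q_T = (343 - q_X)/2.
Xenon substitutes q_T(q_X) into its own profit: π_X = q_X(350 - q_X - (343 - q_X)/2) - 21q_X = (357/2 - (1/2)q_X)q_X - 21q_X.
Maximising: ∂π_X/∂q_X = 315/2 - q_X = 0, giving q_X = 315/2.
Then q_T = (343 - 315/2)/2 = 371/4.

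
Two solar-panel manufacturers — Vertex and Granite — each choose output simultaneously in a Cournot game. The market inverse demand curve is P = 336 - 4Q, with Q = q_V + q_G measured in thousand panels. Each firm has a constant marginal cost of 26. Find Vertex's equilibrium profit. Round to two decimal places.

2669.44

Each firm earns π_i = (336 - 4Q)q_i - 26q_i.
First-order condition (treating rivals' output as given): 310 - 8q_i - 4q_j = 0.
By symmetry each firm produces the same amount; substituting q_j = q_i yields q_i = 310/12 = 155/6.
Price P = 336 - 4·(155/3) = 388/3.
Vertex's profit: (388/3 - 26)·(155/6) = 2669.4444.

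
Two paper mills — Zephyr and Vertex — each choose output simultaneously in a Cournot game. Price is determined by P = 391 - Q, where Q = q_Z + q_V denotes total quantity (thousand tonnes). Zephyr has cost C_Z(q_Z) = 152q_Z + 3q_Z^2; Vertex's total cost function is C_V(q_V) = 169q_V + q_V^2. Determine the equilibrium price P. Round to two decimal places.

317.74

Zephyr's profit: π_Z = (391 - Q)q_Z - (152q_Z + 3q_Z²). Setting ∂π_Z/∂q_Z = 0: 239 - 8q_Z - (q_V) = 0.
Vertex's profit: π_V = (391 - Q)q_V - (169q_V + q_V²). Setting ∂π_V/∂q_V = 0: 222 - 4q_V - (q_Z) = 0.
Best responses: q_Z = (239 - q_V)/8, q_V = (222 - q_Z)/4.
Solving the pair: q_Z = 734/31, q_V = 1537/31.
Total output Q = 73.2581, so price P = 391 - 73.2581 = 317.7419.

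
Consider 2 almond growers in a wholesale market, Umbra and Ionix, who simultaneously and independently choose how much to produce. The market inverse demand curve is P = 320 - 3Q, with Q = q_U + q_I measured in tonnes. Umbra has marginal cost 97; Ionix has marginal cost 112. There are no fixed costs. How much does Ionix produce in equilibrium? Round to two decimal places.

21.44

Umbra's profit: π_U = (320 - 3Q)q_U - (97q_U). Setting ∂π_U/∂q_U = 0: 223 - 6q_U - 3(q_I) = 0.
Ionix's first-order condition: 208 - 6q_I - 3(q_U) = 0.
Rearranging gives the reaction functions q_U = (223 - 3q_I)/6 and q_I = (208 - 3q_U)/6.
Solving the pair: q_U = 238/9, q_I = 193/9.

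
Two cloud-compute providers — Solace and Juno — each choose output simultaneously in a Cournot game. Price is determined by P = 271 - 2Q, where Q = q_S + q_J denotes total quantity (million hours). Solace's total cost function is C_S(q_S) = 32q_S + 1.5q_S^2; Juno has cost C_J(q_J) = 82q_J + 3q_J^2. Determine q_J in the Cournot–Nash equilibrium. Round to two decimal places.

12.80

Solace's profit: π_S = (271 - 2Q)q_S - (32q_S + (3/2)q_S²). Setting ∂π_S/∂q_S = 0: 239 - 7q_S - 2(q_J) = 0.
Juno's profit: π_J = (271 - 2Q)q_J - (82q_J + 3q_J²). Setting ∂π_J/∂q_J = 0: 189 - 10q_J - 2(q_S) = 0.
Rearranging gives the reaction functions q_S = (239 - 2q_J)/7 and q_J = (189 - 2q_S)/10.
Substituting one into the other gives q_S = 1006/33 and q_J = 845/66.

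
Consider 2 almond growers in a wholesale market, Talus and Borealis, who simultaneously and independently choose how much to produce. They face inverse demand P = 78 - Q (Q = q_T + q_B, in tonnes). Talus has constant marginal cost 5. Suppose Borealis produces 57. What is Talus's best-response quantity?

With the rival's output fixed at 57, Talus's profit is π_T = (78 - 57 - q_T)q_T - (5q_T) = (21 - q_T)q_T - (5q_T).
∂π_T/∂q_T = 16 - 2q_T = 0, so q_T = 8.

8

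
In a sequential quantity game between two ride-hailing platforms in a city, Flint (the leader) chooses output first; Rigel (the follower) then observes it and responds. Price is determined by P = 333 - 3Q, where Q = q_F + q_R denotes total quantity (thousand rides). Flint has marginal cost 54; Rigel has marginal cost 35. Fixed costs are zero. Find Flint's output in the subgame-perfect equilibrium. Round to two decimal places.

The follower Rigel best-responds to any q_F: π_R = (333 - 3Q)q_R - 35q_R.
Setting the follower's marginal profit to zero, 298 - 3q_F - 6q_R = 0, i.e. q_R = (298 - 3q_F)/6.
Flint substitutes q_R(q_F) into its own profit: π_F = q_F(333 - 3q_F - (298 - 3q_F)/2) - 54q_F = (184 - (3/2)q_F)q_F - 54q_F.
Leader FOC: 130 - 3q_F = 0, so q_F = 130/3.
Then q_R = (298 - 3·(130/3))/6 = 28.

43.33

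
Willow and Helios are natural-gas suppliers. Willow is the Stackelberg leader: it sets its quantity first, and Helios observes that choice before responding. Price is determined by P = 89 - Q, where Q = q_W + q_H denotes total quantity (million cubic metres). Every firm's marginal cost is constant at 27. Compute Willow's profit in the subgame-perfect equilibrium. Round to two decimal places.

The follower Helios best-responds to any q_W: π_H = (89 - Q)q_H - 27q_H.
Follower FOC: 62 - q_W - 2q_H = 0, so q_H(q_W) = (62 - q_W)/2.
Willow substitutes q_H(q_W) into its own profit: π_W = q_W(89 - q_W - (62 - q_W)/2) - 27q_W = (58 - (1/2)q_W)q_W - 27q_W.
The leader's first-order condition 31 - q_W = 0 yields q_W = 31.
Then q_H = (62 - 31)/2 = 31/2.
Price P = 89 - 93/2 = 85/2.
Willow's profit: (85/2 - 27)·31 = 961/2.

480.50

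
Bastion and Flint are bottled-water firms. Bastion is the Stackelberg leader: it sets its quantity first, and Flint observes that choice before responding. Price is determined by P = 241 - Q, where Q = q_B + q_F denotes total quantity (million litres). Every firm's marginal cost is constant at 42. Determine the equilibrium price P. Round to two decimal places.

91.75

The follower Flint best-responds to any q_B: π_F = (241 - Q)q_F - 42q_F.
Setting the follower's marginal profit to zero, 199 - q_B - 2q_F = 0, i.e. q_F = (199 - q_B)/2.
Bastion substitutes q_F(q_B) into its own profit: π_B = q_B(241 - q_B - (199 - q_B)/2) - 42q_B = (283/2 - (1/2)q_B)q_B - 42q_B.
Leader FOC: 199/2 - q_B = 0, so q_B = 199/2.
Then q_F = (199 - 199/2)/2 = 199/4.
Total output Q = 597/4, so price P = 241 - 597/4 = 367/4.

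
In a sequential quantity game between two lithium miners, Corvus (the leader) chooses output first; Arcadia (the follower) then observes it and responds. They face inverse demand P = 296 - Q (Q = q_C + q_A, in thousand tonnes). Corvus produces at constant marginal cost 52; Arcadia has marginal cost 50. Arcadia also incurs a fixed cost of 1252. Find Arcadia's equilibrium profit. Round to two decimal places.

2654.25

The follower Arcadia best-responds to any q_C: π_A = (296 - Q)q_A - 50q_A.
∂π_A/∂q_A = 246 - q_C - 2q_A = 0 gives the reaction function q_A = (246 - q_C)/2.
Corvus substitutes q_A(q_C) into its own profit: π_C = q_C(296 - q_C - (246 - q_C)/2) - 52q_C = (173 - (1/2)q_C)q_C - 52q_C.
Maximising: ∂π_C/∂q_C = 121 - q_C = 0, giving q_C = 121.
Then q_A = (246 - 121)/2 = 125/2.
Price P = 296 - 367/2 = 225/2.
Arcadia's profit: (225/2 - 50)·(125/2) - 1252 = 2654.2500.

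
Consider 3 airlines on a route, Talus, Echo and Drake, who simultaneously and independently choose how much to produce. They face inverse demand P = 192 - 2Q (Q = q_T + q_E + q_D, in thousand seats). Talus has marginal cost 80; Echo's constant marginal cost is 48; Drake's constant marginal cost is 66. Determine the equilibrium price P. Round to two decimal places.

Talus's profit: π_T = (192 - 2Q)q_T - (80q_T). Setting ∂π_T/∂q_T = 0: 112 - 4q_T - 2(q_E + q_D) = 0.
Echo's first-order condition: 144 - 4q_E - 2(q_T + q_D) = 0.
Drake's first-order condition: 126 - 4q_D - 2(q_T + q_E) = 0.
Summing all 3 equations gives 382 − 8Q = 0, hence Q = 191/4.
Back-substituting: q_T = (112 − 191/2)/2 = 33/4, q_E = (144 − 191/2)/2 = 97/4, q_D = (126 − 191/2)/2 = 61/4.
Total output Q = 191/4, so price P = 192 - 2·(191/4) = 193/2.

96.50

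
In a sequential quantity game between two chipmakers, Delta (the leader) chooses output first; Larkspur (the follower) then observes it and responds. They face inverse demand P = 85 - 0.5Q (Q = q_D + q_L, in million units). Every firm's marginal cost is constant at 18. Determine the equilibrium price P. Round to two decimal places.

The follower Larkspur best-responds to any q_D: π_L = (85 - 0.5Q)q_L - 18q_L.
∂π_L/∂q_L = 67 - (1/2)q_D - q_L = 0 gives the reaction function q_L = (67 - (1/2)q_D).
Delta substitutes q_L(q_D) into its own profit: π_D = q_D(85 - (1/2)q_D - (67 - (1/2)q_D)/2) - 18q_D = (103/2 - (1/4)q_D)q_D - 18q_D.
Leader FOC: 67/2 - (1/2)q_D = 0, so q_D = 67.
Then q_L = (67 - (1/2)·67) = 67/2.
Total output Q = 201/2, so price P = 85 - (1/2)·(201/2) = 139/4.

34.75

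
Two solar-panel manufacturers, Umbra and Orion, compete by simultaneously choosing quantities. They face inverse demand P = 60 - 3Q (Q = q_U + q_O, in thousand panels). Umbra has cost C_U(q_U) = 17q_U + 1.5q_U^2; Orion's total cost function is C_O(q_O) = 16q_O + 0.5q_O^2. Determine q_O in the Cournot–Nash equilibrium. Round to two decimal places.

Umbra's profit: π_U = (60 - 3Q)q_U - (17q_U + (3/2)q_U²). Setting ∂π_U/∂q_U = 0: 43 - 9q_U - 3(q_O) = 0.
Orion's first-order condition: 44 - 7q_O - 3(q_U) = 0.
So q_U = (43 - 3q_O)/9 and q_O = (44 - 3q_U)/7.
Substituting one into the other gives q_U = 169/54 and q_O = 89/18.

4.94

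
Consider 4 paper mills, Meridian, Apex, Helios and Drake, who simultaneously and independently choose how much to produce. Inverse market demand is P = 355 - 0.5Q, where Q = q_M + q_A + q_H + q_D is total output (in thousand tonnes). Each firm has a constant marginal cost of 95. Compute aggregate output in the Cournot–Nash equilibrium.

416

Each firm earns π_i = (355 - 0.5Q)q_i - 95q_i.
First-order condition (treating rivals' output as given): 260 - q_i - (1/2)·Σ_{j≠i} q_j = 0.
With identical firms every q_j equals q_i, so Σ_{j≠i} q_j = 3q_i and 260 = (5/2)q_i, giving q_i = 104.
Total output Q = 104 + 104 + 104 + 104 = 416.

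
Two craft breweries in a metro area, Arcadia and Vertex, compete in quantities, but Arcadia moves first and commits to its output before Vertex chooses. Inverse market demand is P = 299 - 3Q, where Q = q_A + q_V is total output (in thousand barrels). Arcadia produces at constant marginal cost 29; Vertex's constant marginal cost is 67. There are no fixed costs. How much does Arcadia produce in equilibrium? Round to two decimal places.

Solve by backward induction. Given q_A, the follower Vertex maximises π_V = (299 - 3q_A - 3q_V)q_V - 67q_V.
∂π_V/∂q_V = 232 - 3q_A - 6q_V = 0 gives the reaction function q_V = (232 - 3q_A)/6.
The leader anticipates this reaction. Substituting into P = 299 - 3Q gives P = 183 - (3/2)q_A, so π_A = (183 - (3/2)q_A)q_A - 29q_A.
Leader FOC: 154 - 3q_A = 0, so q_A = 154/3.
Then q_V = (232 - 3·(154/3))/6 = 13.

51.33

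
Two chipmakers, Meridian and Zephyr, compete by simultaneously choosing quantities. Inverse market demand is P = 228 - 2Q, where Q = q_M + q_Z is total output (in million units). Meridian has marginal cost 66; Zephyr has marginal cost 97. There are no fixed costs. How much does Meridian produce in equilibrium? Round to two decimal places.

32.17

Meridian's profit: π_M = (228 - 2Q)q_M - (66q_M). Setting ∂π_M/∂q_M = 0: 162 - 4q_M - 2(q_Z) = 0.
Zephyr's profit: π_Z = (228 - 2Q)q_Z - (97q_Z). Setting ∂π_Z/∂q_Z = 0: 131 - 4q_Z - 2(q_M) = 0.
Rearranging gives the reaction functions q_M = (162 - 2q_Z)/4 and q_Z = (131 - 2q_M)/4.
Solving the pair: q_M = 193/6, q_Z = 50/3.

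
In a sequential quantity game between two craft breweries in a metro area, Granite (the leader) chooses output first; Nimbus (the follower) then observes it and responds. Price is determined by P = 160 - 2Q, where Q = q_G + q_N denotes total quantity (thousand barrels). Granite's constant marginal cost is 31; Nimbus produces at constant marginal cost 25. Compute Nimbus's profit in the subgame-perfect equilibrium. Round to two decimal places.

Solve by backward induction. Given q_G, the follower Nimbus maximises π_N = (160 - 2q_G - 2q_N)q_N - 25q_N.
∂π_N/∂q_N = 135 - 2q_G - 4q_N = 0 gives the reaction function q_N = (135 - 2q_G)/4.
Granite substitutes q_N(q_G) into its own profit: π_G = q_G(160 - 2q_G - (135 - 2q_G)/2) - 31q_G = (185/2 - q_G)q_G - 31q_G.
Maximising: ∂π_G/∂q_G = 123/2 - 2q_G = 0, giving q_G = 123/4.
Then q_N = (135 - 2·(123/4))/4 = 147/8.
Price P = 160 - 2·(393/8) = 247/4.
Nimbus's profit: (247/4 - 25)·(147/8) = 675.2813.

675.28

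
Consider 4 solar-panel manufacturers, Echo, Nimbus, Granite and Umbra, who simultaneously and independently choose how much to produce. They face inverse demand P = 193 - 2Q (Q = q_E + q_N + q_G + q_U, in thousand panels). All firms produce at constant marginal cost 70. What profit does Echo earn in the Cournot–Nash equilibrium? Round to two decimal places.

Each firm earns π_i = (193 - 2Q)q_i - 70q_i.
Setting ∂π_i/∂q_i = 0 with rivals' quantities fixed: 123 - 4q_i - 2·Σ_{j≠i} q_j = 0.
With identical firms every q_j equals q_i, so Σ_{j≠i} q_j = 3q_i and 123 = 10q_i, giving q_i = 123/10.
Price P = 193 - 2·(246/5) = 473/5.
Echo's profit: (473/5 - 70)·(123/10) = 302.5800.

302.58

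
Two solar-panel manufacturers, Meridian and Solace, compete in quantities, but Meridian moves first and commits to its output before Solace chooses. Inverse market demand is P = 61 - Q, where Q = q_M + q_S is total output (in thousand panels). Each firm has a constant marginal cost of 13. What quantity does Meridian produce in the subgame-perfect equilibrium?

24

Solve by backward induction. Given q_M, the follower Solace maximises π_S = (61 - q_M - q_S)q_S - 13q_S.
∂π_S/∂q_S = 48 - q_M - 2q_S = 0 gives the reaction function q_S = (48 - q_M)/2.
The leader anticipates this reaction. Substituting into P = 61 - Q gives P = 37 - (1/2)q_M, so π_M = (37 - (1/2)q_M)q_M - 13q_M.
Leader FOC: 24 - q_M = 0, so q_M = 24.
Then q_S = (48 - 24)/2 = 12.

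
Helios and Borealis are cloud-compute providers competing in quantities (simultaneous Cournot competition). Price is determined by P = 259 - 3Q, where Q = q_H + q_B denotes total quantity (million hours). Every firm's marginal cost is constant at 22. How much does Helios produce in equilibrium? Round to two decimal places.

Each firm earns π_i = (259 - 3Q)q_i - 22q_i.
First-order condition (treating rivals' output as given): 237 - 6q_i - 3q_j = 0.
By symmetry each firm produces the same amount; substituting q_j = q_i yields q_i = 237/9 = 79/3.

26.33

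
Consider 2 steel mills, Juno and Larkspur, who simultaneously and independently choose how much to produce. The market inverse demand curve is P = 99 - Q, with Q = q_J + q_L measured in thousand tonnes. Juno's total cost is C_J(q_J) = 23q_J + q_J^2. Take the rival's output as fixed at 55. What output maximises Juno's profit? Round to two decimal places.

5.25

With the rival's output fixed at 55, Juno's profit is π_J = (99 - 55 - q_J)q_J - (23q_J + q_J²) = (44 - q_J)q_J - (23q_J + q_J²).
∂π_J/∂q_J = 21 - 4q_J = 0, so q_J = 21/4.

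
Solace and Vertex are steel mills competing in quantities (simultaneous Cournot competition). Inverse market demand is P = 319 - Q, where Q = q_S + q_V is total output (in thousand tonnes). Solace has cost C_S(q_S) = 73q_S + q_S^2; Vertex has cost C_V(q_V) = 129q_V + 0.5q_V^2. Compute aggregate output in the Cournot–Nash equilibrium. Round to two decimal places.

96.55

Solace's profit: π_S = (319 - Q)q_S - (73q_S + q_S²). Setting ∂π_S/∂q_S = 0: 246 - 4q_S - (q_V) = 0.
Vertex's profit: π_V = (319 - Q)q_V - (129q_V + (1/2)q_V²). Setting ∂π_V/∂q_V = 0: 190 - 3q_V - (q_S) = 0.
Best responses: q_S = (246 - q_V)/4, q_V = (190 - q_S)/3.
Substituting one into the other gives q_S = 548/11 and q_V = 514/11.
Total output Q = 548/11 + 514/11 = 1062/11.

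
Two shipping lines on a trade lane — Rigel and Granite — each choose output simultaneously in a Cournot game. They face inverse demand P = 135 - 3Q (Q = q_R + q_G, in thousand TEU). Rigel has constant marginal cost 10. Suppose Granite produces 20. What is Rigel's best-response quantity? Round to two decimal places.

10.83

With the rival's output fixed at 20, Rigel's profit is π_R = (135 - 3·20 - 3q_R)q_R - (10q_R) = (75 - 3q_R)q_R - (10q_R).
∂π_R/∂q_R = 65 - 6q_R = 0, so q_R = 65/6.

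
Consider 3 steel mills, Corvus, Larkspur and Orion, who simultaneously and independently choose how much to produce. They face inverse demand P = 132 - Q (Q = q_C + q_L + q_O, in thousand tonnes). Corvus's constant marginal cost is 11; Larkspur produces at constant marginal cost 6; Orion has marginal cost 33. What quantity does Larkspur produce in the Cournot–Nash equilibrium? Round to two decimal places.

39.50

Corvus's profit: π_C = (132 - Q)q_C - (11q_C). Setting ∂π_C/∂q_C = 0: 121 - 2q_C - (q_L + q_O) = 0.
Larkspur's first-order condition: 126 - 2q_L - (q_C + q_O) = 0.
Orion's profit: π_O = (132 - Q)q_O - (33q_O). Setting ∂π_O/∂q_O = 0: 99 - 2q_O - (q_C + q_L) = 0.
Adding the 3 first-order conditions: 346 − 4Q = 0, so Q = 173/2.
Back-substituting: q_C = (121 − 173/2) = 69/2, q_L = (126 − 173/2) = 79/2, q_O = (99 − 173/2) = 25/2.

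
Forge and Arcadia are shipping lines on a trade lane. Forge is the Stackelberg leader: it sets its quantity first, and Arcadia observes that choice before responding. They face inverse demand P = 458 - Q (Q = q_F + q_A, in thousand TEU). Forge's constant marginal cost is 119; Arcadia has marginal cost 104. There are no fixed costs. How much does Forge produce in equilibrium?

162

Solve by backward induction. Given q_F, the follower Arcadia maximises π_A = (458 - q_F - q_A)q_A - 104q_A.
Follower FOC: 354 - q_F - 2q_A = 0, so q_A(q_F) = (354 - q_F)/2.
Forge substitutes q_A(q_F) into its own profit: π_F = q_F(458 - q_F - (354 - q_F)/2) - 119q_F = (281 - (1/2)q_F)q_F - 119q_F.
The leader's first-order condition 162 - q_F = 0 yields q_F = 162.
Then q_A = (354 - 162)/2 = 96.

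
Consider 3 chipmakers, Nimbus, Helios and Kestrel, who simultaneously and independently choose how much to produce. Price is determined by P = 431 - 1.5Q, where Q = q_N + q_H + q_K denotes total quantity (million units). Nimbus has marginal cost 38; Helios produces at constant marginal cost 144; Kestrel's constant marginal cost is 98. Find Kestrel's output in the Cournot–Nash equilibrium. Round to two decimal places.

Nimbus's profit: π_N = (431 - 1.5Q)q_N - (38q_N). Setting ∂π_N/∂q_N = 0: 393 - 3q_N - (3/2)(q_H + q_K) = 0.
Helios's first-order condition: 287 - 3q_H - (3/2)(q_N + q_K) = 0.
Kestrel's first-order condition: 333 - 3q_K - (3/2)(q_N + q_H) = 0.
Summing all 3 equations gives 1013 − 6Q = 0, hence Q = 1013/6.
Back-substituting: q_N = (393 − 1013/4)/(3/2) = 559/6, q_H = (287 − 1013/4)/(3/2) = 45/2, q_K = (333 − 1013/4)/(3/2) = 319/6.

53.17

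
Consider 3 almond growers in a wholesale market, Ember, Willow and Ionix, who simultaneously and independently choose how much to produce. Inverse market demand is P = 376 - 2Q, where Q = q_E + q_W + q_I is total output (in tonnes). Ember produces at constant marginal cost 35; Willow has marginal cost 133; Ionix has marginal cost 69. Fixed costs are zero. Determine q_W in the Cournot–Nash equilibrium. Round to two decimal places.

Ember's profit: π_E = (376 - 2Q)q_E - (35q_E). Setting ∂π_E/∂q_E = 0: 341 - 4q_E - 2(q_W + q_I) = 0.
Willow's first-order condition: 243 - 4q_W - 2(q_E + q_I) = 0.
Ionix's profit: π_I = (376 - 2Q)q_I - (69q_I). Setting ∂π_I/∂q_I = 0: 307 - 4q_I - 2(q_E + q_W) = 0.
Adding the 3 conditions: 891 − 4Q − 4Q = 0, i.e. Q = 891/8.
Back-substituting: q_E = (341 − 891/4)/2 = 473/8, q_W = (243 − 891/4)/2 = 81/8, q_I = (307 − 891/4)/2 = 337/8.

10.13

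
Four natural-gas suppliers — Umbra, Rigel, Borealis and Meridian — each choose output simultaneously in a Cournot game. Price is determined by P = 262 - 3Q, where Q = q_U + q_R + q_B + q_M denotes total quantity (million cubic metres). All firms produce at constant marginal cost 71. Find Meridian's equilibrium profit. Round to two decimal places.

A representative firm's profit is π_i = q_i(262 - 3Q) - 71q_i.
Setting ∂π_i/∂q_i = 0 with rivals' quantities fixed: 191 - 6q_i - 3·Σ_{j≠i} q_j = 0.
With identical firms every q_j equals q_i, so Σ_{j≠i} q_j = 3q_i and 191 = 15q_i, giving q_i = 191/15.
Price P = 262 - 3·(764/15) = 546/5.
Meridian's profit: (546/5 - 71)·(191/15) = 486.4133.

486.41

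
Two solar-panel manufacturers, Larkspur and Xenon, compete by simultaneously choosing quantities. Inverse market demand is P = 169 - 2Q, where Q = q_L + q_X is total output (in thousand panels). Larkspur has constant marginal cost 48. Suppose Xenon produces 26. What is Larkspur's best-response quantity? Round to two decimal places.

17.25

With the rival's output fixed at 26, Larkspur's profit is π_L = (169 - 2·26 - 2q_L)q_L - (48q_L) = (117 - 2q_L)q_L - (48q_L).
∂π_L/∂q_L = 69 - 4q_L = 0, so q_L = 69/4.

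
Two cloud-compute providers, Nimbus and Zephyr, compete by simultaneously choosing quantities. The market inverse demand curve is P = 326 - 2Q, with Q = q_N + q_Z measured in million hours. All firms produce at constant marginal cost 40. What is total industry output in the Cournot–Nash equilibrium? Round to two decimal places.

Each firm earns π_i = (326 - 2Q)q_i - 40q_i.
First-order condition (treating rivals' output as given): 286 - 4q_i - 2q_j = 0.
By symmetry each firm produces the same amount; substituting q_j = q_i yields q_i = 286/6 = 143/3.
Total output Q = 143/3 + 143/3 = 286/3.

95.33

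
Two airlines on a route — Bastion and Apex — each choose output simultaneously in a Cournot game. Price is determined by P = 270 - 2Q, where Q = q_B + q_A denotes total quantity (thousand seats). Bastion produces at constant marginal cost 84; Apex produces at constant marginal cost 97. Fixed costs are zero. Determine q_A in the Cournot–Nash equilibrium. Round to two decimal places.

Bastion's profit: π_B = (270 - 2Q)q_B - (84q_B). Setting ∂π_B/∂q_B = 0: 186 - 4q_B - 2(q_A) = 0.
Apex's first-order condition: 173 - 4q_A - 2(q_B) = 0.
So q_B = (186 - 2q_A)/4 and q_A = (173 - 2q_B)/4.
Solving the pair: q_B = 199/6, q_A = 80/3.

26.67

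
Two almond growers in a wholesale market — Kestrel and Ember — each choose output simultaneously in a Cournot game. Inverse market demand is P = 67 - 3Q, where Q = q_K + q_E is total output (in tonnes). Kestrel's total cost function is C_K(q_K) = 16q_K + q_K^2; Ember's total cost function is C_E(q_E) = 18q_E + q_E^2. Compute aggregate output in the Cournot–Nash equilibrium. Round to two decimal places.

9.09

Kestrel's profit: π_K = (67 - 3Q)q_K - (16q_K + q_K²). Setting ∂π_K/∂q_K = 0: 51 - 8q_K - 3(q_E) = 0.
Ember's profit: π_E = (67 - 3Q)q_E - (18q_E + q_E²). Setting ∂π_E/∂q_E = 0: 49 - 8q_E - 3(q_K) = 0.
Rearranging gives the reaction functions q_K = (51 - 3q_E)/8 and q_E = (49 - 3q_K)/8.
Substituting one into the other gives q_K = 261/55 and q_E = 239/55.
Total output Q = 261/55 + 239/55 = 100/11.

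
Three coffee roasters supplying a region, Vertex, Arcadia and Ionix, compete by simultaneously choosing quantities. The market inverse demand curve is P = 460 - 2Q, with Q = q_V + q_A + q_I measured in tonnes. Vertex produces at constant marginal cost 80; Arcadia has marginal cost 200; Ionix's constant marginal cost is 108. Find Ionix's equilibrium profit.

Vertex's profit: π_V = (460 - 2Q)q_V - (80q_V). Setting ∂π_V/∂q_V = 0: 380 - 4q_V - 2(q_A + q_I) = 0.
Arcadia's first-order condition: 260 - 4q_A - 2(q_V + q_I) = 0.
Ionix's first-order condition: 352 - 4q_I - 2(q_V + q_A) = 0.
Summing all 3 equations gives 992 − 8Q = 0, hence Q = 124.
Back-substituting: q_V = (380 − 248)/2 = 66, q_A = (260 − 248)/2 = 6, q_I = (352 − 248)/2 = 52.
Price P = 460 - 2·124 = 212.
Ionix's profit: (212 - 108)·52 = 5408.

5408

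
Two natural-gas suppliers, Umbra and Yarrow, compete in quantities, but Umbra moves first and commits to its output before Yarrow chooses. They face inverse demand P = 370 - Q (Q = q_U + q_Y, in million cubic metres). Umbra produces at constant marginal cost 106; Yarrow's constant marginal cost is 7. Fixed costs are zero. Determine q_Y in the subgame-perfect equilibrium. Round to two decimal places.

140.25

Solve by backward induction. Given q_U, the follower Yarrow maximises π_Y = (370 - q_U - q_Y)q_Y - 7q_Y.
Setting the follower's marginal profit to zero, 363 - q_U - 2q_Y = 0, i.e. q_Y = (363 - q_U)/2.
Umbra substitutes q_Y(q_U) into its own profit: π_U = q_U(370 - q_U - (363 - q_U)/2) - 106q_U = (377/2 - (1/2)q_U)q_U - 106q_U.
Maximising: ∂π_U/∂q_U = 165/2 - q_U = 0, giving q_U = 165/2.
Then q_Y = (363 - 165/2)/2 = 561/4.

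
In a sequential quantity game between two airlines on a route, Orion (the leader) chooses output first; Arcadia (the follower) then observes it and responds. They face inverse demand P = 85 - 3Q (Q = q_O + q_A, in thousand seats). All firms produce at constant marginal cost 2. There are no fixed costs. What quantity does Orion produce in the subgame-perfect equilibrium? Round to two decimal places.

13.83

The follower Arcadia best-responds to any q_O: π_A = (85 - 3Q)q_A - 2q_A.
Setting the follower's marginal profit to zero, 83 - 3q_O - 6q_A = 0, i.e. q_A = (83 - 3q_O)/6.
The leader anticipates this reaction. Substituting into P = 85 - 3Q gives P = 87/2 - (3/2)q_O, so π_O = (87/2 - (3/2)q_O)q_O - 2q_O.
The leader's first-order condition 83/2 - 3q_O = 0 yields q_O = 83/6.
Then q_A = (83 - 3·(83/6))/6 = 83/12.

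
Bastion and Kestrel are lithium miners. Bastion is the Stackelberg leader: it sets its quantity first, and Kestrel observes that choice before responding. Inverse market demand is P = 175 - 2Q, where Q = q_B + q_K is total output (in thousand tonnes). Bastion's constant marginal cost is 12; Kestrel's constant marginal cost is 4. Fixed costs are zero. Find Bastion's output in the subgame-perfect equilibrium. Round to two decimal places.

38.75

Solve by backward induction. Given q_B, the follower Kestrel maximises π_K = (175 - 2q_B - 2q_K)q_K - 4q_K.
Follower FOC: 171 - 2q_B - 4q_K = 0, so q_K(q_B) = (171 - 2q_B)/4.
Bastion substitutes q_K(q_B) into its own profit: π_B = q_B(175 - 2q_B - (171 - 2q_B)/2) - 12q_B = (179/2 - q_B)q_B - 12q_B.
Leader FOC: 155/2 - 2q_B = 0, so q_B = 155/4.
Then q_K = (171 - 2·(155/4))/4 = 187/8.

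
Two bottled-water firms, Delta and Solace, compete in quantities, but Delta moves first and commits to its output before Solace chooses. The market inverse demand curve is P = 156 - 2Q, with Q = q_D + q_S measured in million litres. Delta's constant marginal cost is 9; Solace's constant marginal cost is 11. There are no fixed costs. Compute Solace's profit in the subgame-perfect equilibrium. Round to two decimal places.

621.28

Solve by backward induction. Given q_D, the follower Solace maximises π_S = (156 - 2q_D - 2q_S)q_S - 11q_S.
Follower FOC: 145 - 2q_D - 4q_S = 0, so q_S(q_D) = (145 - 2q_D)/4.
The leader anticipates this reaction. Substituting into P = 156 - 2Q gives P = 167/2 - q_D, so π_D = (167/2 - q_D)q_D - 9q_D.
Leader FOC: 149/2 - 2q_D = 0, so q_D = 149/4.
Then q_S = (145 - 2·(149/4))/4 = 141/8.
Price P = 156 - 2·(439/8) = 185/4.
Solace's profit: (185/4 - 11)·(141/8) = 621.2813.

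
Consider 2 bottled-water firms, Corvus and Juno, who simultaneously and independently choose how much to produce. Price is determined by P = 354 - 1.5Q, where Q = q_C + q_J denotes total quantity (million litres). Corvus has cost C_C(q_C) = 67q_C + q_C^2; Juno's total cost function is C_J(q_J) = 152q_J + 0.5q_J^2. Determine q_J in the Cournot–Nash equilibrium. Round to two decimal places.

Corvus's profit: π_C = (354 - 1.5Q)q_C - (67q_C + q_C²). Setting ∂π_C/∂q_C = 0: 287 - 5q_C - (3/2)(q_J) = 0.
Juno's first-order condition: 202 - 4q_J - (3/2)(q_C) = 0.
Rearranging gives the reaction functions q_C = (287 - (3/2)q_J)/5 and q_J = (202 - (3/2)q_C)/4.
Substituting one into the other gives q_C = 47.6056 and q_J = 32.6479.

32.65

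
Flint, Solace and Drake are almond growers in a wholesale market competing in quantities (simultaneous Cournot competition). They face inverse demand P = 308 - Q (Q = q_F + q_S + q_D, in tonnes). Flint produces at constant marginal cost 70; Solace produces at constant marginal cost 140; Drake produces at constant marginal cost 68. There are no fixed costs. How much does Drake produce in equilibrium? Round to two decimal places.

Flint's profit: π_F = (308 - Q)q_F - (70q_F). Setting ∂π_F/∂q_F = 0: 238 - 2q_F - (q_S + q_D) = 0.
Solace's first-order condition: 168 - 2q_S - (q_F + q_D) = 0.
Drake's first-order condition: 240 - 2q_D - (q_F + q_S) = 0.
Adding the 3 conditions: 646 − 2Q − 2Q = 0, i.e. Q = 323/2.
Back-substituting: q_F = (238 − 323/2) = 153/2, q_S = (168 − 323/2) = 13/2, q_D = (240 − 323/2) = 157/2.

78.50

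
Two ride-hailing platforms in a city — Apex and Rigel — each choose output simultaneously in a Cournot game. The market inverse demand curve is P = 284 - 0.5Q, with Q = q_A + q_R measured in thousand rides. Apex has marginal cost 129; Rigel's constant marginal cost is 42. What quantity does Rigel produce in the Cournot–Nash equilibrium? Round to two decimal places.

219.33

Apex's profit: π_A = (284 - 0.5Q)q_A - (129q_A). Setting ∂π_A/∂q_A = 0: 155 - q_A - (1/2)(q_R) = 0.
Rigel's profit: π_R = (284 - 0.5Q)q_R - (42q_R). Setting ∂π_R/∂q_R = 0: 242 - q_R - (1/2)(q_A) = 0.
Best responses: q_A = (155 - (1/2)q_R), q_R = (242 - (1/2)q_A).
Substituting one into the other gives q_A = 136/3 and q_R = 658/3.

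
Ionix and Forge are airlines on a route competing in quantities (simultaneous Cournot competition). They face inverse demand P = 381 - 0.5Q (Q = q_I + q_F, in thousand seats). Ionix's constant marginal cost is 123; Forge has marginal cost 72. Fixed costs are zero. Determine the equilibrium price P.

Ionix's profit: π_I = (381 - 0.5Q)q_I - (123q_I). Setting ∂π_I/∂q_I = 0: 258 - q_I - (1/2)(q_F) = 0.
Forge's profit: π_F = (381 - 0.5Q)q_F - (72q_F). Setting ∂π_F/∂q_F = 0: 309 - q_F - (1/2)(q_I) = 0.
So q_I = (258 - (1/2)q_F) and q_F = (309 - (1/2)q_I).
Solving the pair: q_I = 138, q_F = 240.
Total output Q = 378, so price P = 381 - (1/2)·378 = 192.

192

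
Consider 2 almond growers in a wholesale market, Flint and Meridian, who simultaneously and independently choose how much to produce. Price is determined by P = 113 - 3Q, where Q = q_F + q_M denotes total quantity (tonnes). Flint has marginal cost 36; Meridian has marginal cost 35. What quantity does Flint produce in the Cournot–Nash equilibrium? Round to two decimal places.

Flint's profit: π_F = (113 - 3Q)q_F - (36q_F). Setting ∂π_F/∂q_F = 0: 77 - 6q_F - 3(q_M) = 0.
Meridian's first-order condition: 78 - 6q_M - 3(q_F) = 0.
So q_F = (77 - 3q_M)/6 and q_M = (78 - 3q_F)/6.
Solving the pair: q_F = 76/9, q_M = 79/9.

8.44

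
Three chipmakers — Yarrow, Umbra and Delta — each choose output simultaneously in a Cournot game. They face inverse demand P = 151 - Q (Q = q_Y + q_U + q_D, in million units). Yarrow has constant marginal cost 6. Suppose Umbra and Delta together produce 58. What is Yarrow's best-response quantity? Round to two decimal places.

With rivals' combined output fixed at 58, Yarrow's profit is π_Y = (151 - 58 - q_Y)q_Y - (6q_Y) = (93 - q_Y)q_Y - (6q_Y).
∂π_Y/∂q_Y = 87 - 2q_Y = 0, so q_Y = 87/2.

43.50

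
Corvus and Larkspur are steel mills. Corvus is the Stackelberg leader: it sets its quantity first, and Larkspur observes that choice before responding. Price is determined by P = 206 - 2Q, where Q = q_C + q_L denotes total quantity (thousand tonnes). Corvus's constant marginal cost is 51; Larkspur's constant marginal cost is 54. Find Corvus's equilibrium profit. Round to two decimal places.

Solve by backward induction. Given q_C, the follower Larkspur maximises π_L = (206 - 2q_C - 2q_L)q_L - 54q_L.
∂π_L/∂q_L = 152 - 2q_C - 4q_L = 0 gives the reaction function q_L = (152 - 2q_C)/4.
Corvus substitutes q_L(q_C) into its own profit: π_C = q_C(206 - 2q_C - (152 - 2q_C)/2) - 51q_C = (130 - q_C)q_C - 51q_C.
Leader FOC: 79 - 2q_C = 0, so q_C = 79/2.
Then q_L = (152 - 2·(79/2))/4 = 73/4.
Price P = 206 - 2·(231/4) = 181/2.
Corvus's profit: (181/2 - 51)·(79/2) = 1560.2500.

1560.25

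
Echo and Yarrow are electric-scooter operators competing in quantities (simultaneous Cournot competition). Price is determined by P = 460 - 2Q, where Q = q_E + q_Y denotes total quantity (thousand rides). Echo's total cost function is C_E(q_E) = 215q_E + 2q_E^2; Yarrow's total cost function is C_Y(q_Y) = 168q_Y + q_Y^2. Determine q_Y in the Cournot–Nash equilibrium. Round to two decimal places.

41.95

Echo's profit: π_E = (460 - 2Q)q_E - (215q_E + 2q_E²). Setting ∂π_E/∂q_E = 0: 245 - 8q_E - 2(q_Y) = 0.
Yarrow's profit: π_Y = (460 - 2Q)q_Y - (168q_Y + q_Y²). Setting ∂π_Y/∂q_Y = 0: 292 - 6q_Y - 2(q_E) = 0.
Rearranging gives the reaction functions q_E = (245 - 2q_Y)/8 and q_Y = (292 - 2q_E)/6.
Solving the pair: q_E = 443/22, q_Y = 923/22.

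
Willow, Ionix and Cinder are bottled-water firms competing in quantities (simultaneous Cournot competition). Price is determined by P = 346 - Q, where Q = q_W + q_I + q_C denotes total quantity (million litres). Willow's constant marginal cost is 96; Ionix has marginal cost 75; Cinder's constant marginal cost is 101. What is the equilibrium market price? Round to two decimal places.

154.50

Willow's profit: π_W = (346 - Q)q_W - (96q_W). Setting ∂π_W/∂q_W = 0: 250 - 2q_W - (q_I + q_C) = 0.
Ionix's first-order condition: 271 - 2q_I - (q_W + q_C) = 0.
Cinder's first-order condition: 245 - 2q_C - (q_W + q_I) = 0.
Adding the 3 conditions: 766 − 2Q − 2Q = 0, i.e. Q = 383/2.
Back-substituting: q_W = (250 − 383/2) = 117/2, q_I = (271 − 383/2) = 159/2, q_C = (245 − 383/2) = 107/2.
Total output Q = 383/2, so price P = 346 - 383/2 = 309/2.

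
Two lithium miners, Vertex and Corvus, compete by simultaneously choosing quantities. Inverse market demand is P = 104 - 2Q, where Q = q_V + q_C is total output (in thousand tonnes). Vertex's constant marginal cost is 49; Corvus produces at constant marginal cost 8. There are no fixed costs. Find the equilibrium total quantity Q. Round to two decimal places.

Vertex's profit: π_V = (104 - 2Q)q_V - (49q_V). Setting ∂π_V/∂q_V = 0: 55 - 4q_V - 2(q_C) = 0.
Corvus's profit: π_C = (104 - 2Q)q_C - (8q_C). Setting ∂π_C/∂q_C = 0: 96 - 4q_C - 2(q_V) = 0.
So q_V = (55 - 2q_C)/4 and q_C = (96 - 2q_V)/4.
Solving the pair: q_V = 7/3, q_C = 137/6.
Total output Q = 7/3 + 137/6 = 151/6.

25.17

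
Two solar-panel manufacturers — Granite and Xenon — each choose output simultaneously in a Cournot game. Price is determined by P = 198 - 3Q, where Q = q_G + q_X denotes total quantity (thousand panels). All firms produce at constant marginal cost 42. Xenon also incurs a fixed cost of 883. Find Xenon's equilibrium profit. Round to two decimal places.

Each firm earns π_i = (198 - 3Q)q_i - 42q_i.
First-order condition (treating rivals' output as given): 156 - 6q_i - 3q_j = 0.
With identical firms every q_j equals q_i, so q_j = q_i and 156 = 9q_i, giving q_i = 52/3.
Price P = 198 - 3·(104/3) = 94.
Xenon's profit: (94 - 42)·(52/3) - 883 = 55/3.

18.33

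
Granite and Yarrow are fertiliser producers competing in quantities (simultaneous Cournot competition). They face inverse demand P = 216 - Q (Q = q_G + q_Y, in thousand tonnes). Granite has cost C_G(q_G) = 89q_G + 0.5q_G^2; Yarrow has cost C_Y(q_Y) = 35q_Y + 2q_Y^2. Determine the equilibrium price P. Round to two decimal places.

157.35

Granite's profit: π_G = (216 - Q)q_G - (89q_G + (1/2)q_G²). Setting ∂π_G/∂q_G = 0: 127 - 3q_G - (q_Y) = 0.
Yarrow's first-order condition: 181 - 6q_Y - (q_G) = 0.
Best responses: q_G = (127 - q_Y)/3, q_Y = (181 - q_G)/6.
Solving the pair: q_G = 581/17, q_Y = 416/17.
Total output Q = 997/17, so price P = 216 - 997/17 = 157.3529.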